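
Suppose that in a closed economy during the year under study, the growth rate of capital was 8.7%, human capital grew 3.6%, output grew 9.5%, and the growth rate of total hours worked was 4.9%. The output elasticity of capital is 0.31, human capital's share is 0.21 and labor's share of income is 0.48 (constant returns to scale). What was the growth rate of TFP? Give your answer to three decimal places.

TFP grew 3.695%.

Labor's share = 1 − 0.31 − 0.21 = 0.48.
Capital: 0.31 × 8.7 = 2.697 pp.
Human capital: 0.21 × 3.6 = 0.756 pp.
Total hours worked: 0.48 × 4.9 = 2.352 pp.
TFP growth = 9.5 − 5.805 = 3.695%.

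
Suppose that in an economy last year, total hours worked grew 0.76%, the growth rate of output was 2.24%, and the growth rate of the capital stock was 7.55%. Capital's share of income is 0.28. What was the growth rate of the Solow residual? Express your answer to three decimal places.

Labor's share = 1 − 0.28 = 0.72.
The capital stock: 0.28 × 7.55 = 2.114 pp.
Total hours worked: 0.72 × 0.76 = 0.5472 pp.
TFP growth = 2.24 − 2.6612 = -0.4212%.

-0.421%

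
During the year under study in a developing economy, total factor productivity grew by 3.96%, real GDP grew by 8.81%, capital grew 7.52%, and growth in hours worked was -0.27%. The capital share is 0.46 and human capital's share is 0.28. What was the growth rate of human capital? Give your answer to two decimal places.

Labor's share = 1 − 0.46 − 0.28 = 0.26.
gY = gA + 0.46×7.52 + 0.26×(-0.27) + 0.28×g.
0.28×g = 8.81 − 3.96 − 3.389 = 1.461.
g = 1.461 / 0.28 = 5.2179%.

5.22%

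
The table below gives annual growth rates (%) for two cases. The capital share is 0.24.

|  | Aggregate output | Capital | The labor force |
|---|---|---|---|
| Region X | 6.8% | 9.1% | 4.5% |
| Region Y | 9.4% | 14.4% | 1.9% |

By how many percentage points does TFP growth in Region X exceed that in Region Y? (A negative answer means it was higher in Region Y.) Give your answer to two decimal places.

-3.30 percentage points

Labor's share = 1 − 0.24 = 0.76.
Region X: TFP = 6.8 − 2.184 − 3.42 = 1.196%.
Region Y: TFP = 9.4 − 3.456 − 1.444 = 4.5%.
Difference = 1.196 − (4.5) = -3.304 pp.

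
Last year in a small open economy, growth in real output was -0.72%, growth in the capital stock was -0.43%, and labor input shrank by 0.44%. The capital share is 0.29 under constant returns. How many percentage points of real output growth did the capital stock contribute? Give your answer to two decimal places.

Contribution = share × growth = 0.29 × (-0.43) = -0.1247 pp.

-0.12 pp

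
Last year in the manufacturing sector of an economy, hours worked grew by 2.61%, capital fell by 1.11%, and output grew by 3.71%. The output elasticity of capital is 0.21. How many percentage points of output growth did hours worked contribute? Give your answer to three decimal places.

Labor's share = 1 − 0.21 = 0.79.
Contribution = share × growth = 0.79 × 2.61 = 2.0619 pp.

2.062 percentage points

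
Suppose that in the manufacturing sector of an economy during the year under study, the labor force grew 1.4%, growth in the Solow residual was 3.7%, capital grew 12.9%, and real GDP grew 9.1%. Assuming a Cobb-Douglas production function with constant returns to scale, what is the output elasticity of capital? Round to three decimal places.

gY = gA + α·gK + (1−α)·gL, so gY − gA − gL = α(gK − gL).
9.1 − 3.7 − 1.4 = α × (12.9 − 1.4).
4 = 11.5 α, so α = 0.34783.

α = 0.348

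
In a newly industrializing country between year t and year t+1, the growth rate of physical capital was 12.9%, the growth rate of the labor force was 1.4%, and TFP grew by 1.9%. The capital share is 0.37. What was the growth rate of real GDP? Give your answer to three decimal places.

7.555%

Labor's share = 1 − 0.37 = 0.63.
Physical capital: 0.37 × 12.9 = 4.773 pp.
The labor force: 0.63 × 1.4 = 0.882 pp.
Output growth = 1.9 + 5.655 = 7.555%.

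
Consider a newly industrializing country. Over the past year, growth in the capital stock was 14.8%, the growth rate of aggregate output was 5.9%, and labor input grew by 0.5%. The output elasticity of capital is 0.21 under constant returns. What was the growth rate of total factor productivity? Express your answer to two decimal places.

Labor's share = 1 − 0.21 = 0.79.
The capital stock: 0.21 × 14.8 = 3.108 pp.
Labor input: 0.79 × 0.5 = 0.395 pp.
TFP growth = 5.9 − 3.503 = 2.397%.

2.40%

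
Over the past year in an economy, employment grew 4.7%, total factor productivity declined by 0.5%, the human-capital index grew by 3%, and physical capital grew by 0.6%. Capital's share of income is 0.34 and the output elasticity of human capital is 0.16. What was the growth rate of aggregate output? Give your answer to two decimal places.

Labor's share = 1 − 0.34 − 0.16 = 0.5.
Physical capital: 0.34 × 0.6 = 0.204 pp.
The human-capital index: 0.16 × 3 = 0.48 pp.
Employment: 0.5 × 4.7 = 2.35 pp.
Output growth = -0.5 + 3.034 = 2.534%.

2.53%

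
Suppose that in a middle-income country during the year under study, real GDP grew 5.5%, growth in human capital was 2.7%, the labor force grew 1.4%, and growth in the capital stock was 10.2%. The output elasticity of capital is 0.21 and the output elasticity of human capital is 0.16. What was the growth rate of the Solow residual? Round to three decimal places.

Labor's share = 1 − 0.21 − 0.16 = 0.63.
The capital stock: 0.21 × 10.2 = 2.142 pp.
Human capital: 0.16 × 2.7 = 0.432 pp.
The labor force: 0.63 × 1.4 = 0.882 pp.
TFP growth = 5.5 − 3.456 = 2.044%.

2.044%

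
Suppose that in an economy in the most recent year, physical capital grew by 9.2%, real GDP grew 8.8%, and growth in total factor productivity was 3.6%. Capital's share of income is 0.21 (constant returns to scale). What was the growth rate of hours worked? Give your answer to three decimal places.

Labor's share = 1 − 0.21 = 0.79.
gY = gA + 0.21×9.2 + 0.79×g.
0.79×g = 8.8 − 3.6 − 1.932 = 3.268.
g = 3.268 / 0.79 = 4.13671%.

Hours worked grew 4.137%.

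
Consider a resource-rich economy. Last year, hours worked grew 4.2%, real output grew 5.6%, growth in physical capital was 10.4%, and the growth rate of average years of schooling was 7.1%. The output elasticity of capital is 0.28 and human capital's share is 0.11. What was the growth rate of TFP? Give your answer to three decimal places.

-0.655%

Labor's share = 1 − 0.28 − 0.11 = 0.61.
Physical capital: 0.28 × 10.4 = 2.912 pp.
Average years of schooling: 0.11 × 7.1 = 0.781 pp.
Hours worked: 0.61 × 4.2 = 2.562 pp.
TFP growth = 5.6 − 6.255 = -0.655%.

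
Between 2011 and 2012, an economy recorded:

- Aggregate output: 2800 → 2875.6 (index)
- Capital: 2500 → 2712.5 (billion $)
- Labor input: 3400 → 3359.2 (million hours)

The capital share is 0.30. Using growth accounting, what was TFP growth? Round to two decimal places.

Aggregate output growth = (2875.6 − 2800) / 2800 = 2.7%.
Capital growth = (2712.5 − 2500) / 2500 = 8.5%.
Labor input growth = (3359.2 − 3400) / 3400 = -1.2%.
Labor's share = 1 − 0.3 = 0.7.
Capital: 0.3 × 8.5 = 2.55 pp.
Labor input: 0.7 × (-1.2) = -0.84 pp.
TFP growth = 2.7 − 1.71 = 0.99%.

TFP grew 0.99%.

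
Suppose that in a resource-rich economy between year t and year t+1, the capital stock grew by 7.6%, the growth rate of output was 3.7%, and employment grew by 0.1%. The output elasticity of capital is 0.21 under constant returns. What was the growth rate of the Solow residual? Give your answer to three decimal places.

Labor's share = 1 − 0.21 = 0.79.
The capital stock: 0.21 × 7.6 = 1.596 pp.
Employment: 0.79 × 0.1 = 0.079 pp.
TFP growth = 3.7 − 1.675 = 2.025%.

The Solow residual growth was 2.025%.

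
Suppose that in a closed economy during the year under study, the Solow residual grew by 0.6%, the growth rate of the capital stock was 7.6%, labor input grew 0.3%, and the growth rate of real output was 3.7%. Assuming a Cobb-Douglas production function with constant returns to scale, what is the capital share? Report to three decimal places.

The capital share is 0.384.

gY = gA + α·gK + (1−α)·gL, so gY − gA − gL = α(gK − gL).
3.7 − 0.6 − 0.3 = α × (7.6 − 0.3).
2.8 = 7.3 α, so α = 0.38356.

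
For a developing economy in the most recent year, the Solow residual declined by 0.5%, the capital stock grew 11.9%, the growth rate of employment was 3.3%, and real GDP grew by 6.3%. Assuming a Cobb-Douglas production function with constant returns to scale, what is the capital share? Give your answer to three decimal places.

α = 0.407

gY = gA + α·gK + (1−α)·gL, so gY − gA − gL = α(gK − gL).
6.3 + 0.5 − 3.3 = α × (11.9 − 3.3).
3.5 = 8.6 α, so α = 0.40698.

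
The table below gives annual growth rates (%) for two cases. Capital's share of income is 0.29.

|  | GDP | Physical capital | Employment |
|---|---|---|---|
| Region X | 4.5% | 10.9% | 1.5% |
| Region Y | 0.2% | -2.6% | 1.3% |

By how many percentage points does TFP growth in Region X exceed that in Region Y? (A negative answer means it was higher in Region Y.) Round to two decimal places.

0.24 percentage points

Labor's share = 1 − 0.29 = 0.71.
Region X: TFP = 4.5 − 3.161 − 1.065 = 0.274%.
Region Y: TFP = 0.2 + 0.754 − 0.923 = 0.031%.
Difference = 0.274 − (0.031) = 0.243 pp.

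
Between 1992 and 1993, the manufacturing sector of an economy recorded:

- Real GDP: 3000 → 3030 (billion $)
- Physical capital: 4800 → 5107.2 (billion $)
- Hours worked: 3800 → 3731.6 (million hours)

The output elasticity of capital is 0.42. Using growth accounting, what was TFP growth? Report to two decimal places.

-0.64%

Real GDP growth = (3030 − 3000) / 3000 = 1%.
Physical capital growth = (5107.2 − 4800) / 4800 = 6.4%.
Hours worked growth = (3731.6 − 3800) / 3800 = -1.8%.
Labor's share = 1 − 0.42 = 0.58.
Physical capital: 0.42 × 6.4 = 2.688 pp.
Hours worked: 0.58 × (-1.8) = -1.044 pp.
TFP growth = 1 − 1.644 = -0.644%.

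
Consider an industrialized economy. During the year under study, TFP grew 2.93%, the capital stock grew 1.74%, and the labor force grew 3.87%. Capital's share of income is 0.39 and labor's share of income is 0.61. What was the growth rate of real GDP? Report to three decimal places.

Labor's share = 1 − 0.39 = 0.61.
The capital stock: 0.39 × 1.74 = 0.6786 pp.
The labor force: 0.61 × 3.87 = 2.3607 pp.
Output growth = 2.93 + 3.0393 = 5.9693%.

5.969%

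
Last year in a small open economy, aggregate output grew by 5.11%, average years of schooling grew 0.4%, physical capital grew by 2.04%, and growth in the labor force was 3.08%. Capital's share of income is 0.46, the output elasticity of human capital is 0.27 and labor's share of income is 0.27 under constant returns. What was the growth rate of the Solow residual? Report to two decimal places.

3.23%

Labor's share = 1 − 0.46 − 0.27 = 0.27.
Physical capital: 0.46 × 2.04 = 0.9384 pp.
Average years of schooling: 0.27 × 0.4 = 0.108 pp.
The labor force: 0.27 × 3.08 = 0.8316 pp.
TFP growth = 5.11 − 1.878 = 3.232%.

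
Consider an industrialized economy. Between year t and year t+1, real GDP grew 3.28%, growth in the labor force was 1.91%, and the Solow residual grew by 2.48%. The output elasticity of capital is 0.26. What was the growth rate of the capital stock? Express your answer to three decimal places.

-2.359%

Labor's share = 1 − 0.26 = 0.74.
gY = gA + 0.74×1.91 + 0.26×g.
0.26×g = 3.28 − 2.48 − 1.4134 = -0.6134.
g = -0.6134 / 0.26 = -2.35923%.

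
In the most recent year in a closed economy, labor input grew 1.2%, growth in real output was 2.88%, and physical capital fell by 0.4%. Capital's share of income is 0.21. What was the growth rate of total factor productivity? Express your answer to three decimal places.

Labor's share = 1 − 0.21 = 0.79.
Physical capital: 0.21 × (-0.4) = -0.084 pp.
Labor input: 0.79 × 1.2 = 0.948 pp.
TFP growth = 2.88 − 0.864 = 2.016%.

Total factor productivity grew 2.016%.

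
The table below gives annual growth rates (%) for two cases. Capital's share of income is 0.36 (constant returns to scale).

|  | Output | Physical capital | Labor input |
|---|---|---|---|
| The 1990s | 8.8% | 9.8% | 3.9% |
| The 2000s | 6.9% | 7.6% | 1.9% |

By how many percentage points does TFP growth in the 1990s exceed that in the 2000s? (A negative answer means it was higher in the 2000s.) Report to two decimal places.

-0.17 percentage points

Labor's share = 1 − 0.36 = 0.64.
The 1990s: TFP = 8.8 − 3.528 − 2.496 = 2.776%.
The 2000s: TFP = 6.9 − 2.736 − 1.216 = 2.948%.
Difference = 2.776 − (2.948) = -0.172 pp.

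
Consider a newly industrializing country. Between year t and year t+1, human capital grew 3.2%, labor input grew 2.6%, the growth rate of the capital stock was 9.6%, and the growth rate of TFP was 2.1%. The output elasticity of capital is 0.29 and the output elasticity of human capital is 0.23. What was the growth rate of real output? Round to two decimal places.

6.87%

Labor's share = 1 − 0.29 − 0.23 = 0.48.
The capital stock: 0.29 × 9.6 = 2.784 pp.
Human capital: 0.23 × 3.2 = 0.736 pp.
Labor input: 0.48 × 2.6 = 1.248 pp.
Output growth = 2.1 + 4.768 = 6.868%.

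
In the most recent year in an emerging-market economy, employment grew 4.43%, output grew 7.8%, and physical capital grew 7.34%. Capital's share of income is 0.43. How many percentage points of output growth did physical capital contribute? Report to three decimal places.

Contribution = share × growth = 0.43 × 7.34 = 3.1562 pp.

3.156 pp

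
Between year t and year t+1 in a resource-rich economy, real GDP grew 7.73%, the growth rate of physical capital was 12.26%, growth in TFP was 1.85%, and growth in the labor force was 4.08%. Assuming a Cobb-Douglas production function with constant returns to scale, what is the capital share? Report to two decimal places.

gY = gA + α·gK + (1−α)·gL, so gY − gA − gL = α(gK − gL).
7.73 − 1.85 − 4.08 = α × (12.26 − 4.08).
1.8 = 8.18 α, so α = 0.22.

The capital share is 0.22.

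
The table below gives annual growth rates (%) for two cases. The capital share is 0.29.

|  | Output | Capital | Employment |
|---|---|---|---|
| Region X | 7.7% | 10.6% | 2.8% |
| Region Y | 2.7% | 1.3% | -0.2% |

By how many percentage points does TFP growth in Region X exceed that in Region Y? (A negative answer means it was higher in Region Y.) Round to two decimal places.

0.17 percentage points

Labor's share = 1 − 0.29 = 0.71.
Region X: TFP = 7.7 − 3.074 − 1.988 = 2.638%.
Region Y: TFP = 2.7 − 0.377 + 0.142 = 2.465%.
Difference = 2.638 − (2.465) = 0.173 pp.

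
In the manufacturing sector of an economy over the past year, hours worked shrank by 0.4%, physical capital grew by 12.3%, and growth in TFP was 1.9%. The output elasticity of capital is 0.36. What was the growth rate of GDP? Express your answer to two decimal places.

Labor's share = 1 − 0.36 = 0.64.
Physical capital: 0.36 × 12.3 = 4.428 pp.
Hours worked: 0.64 × (-0.4) = -0.256 pp.
Output growth = 1.9 + 4.172 = 6.072%.

6.07%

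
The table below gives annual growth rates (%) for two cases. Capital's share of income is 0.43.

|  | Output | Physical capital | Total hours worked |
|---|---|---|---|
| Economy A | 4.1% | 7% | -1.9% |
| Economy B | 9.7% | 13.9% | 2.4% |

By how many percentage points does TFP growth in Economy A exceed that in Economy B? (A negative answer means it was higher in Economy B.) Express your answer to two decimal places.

-0.18 percentage points

Labor's share = 1 − 0.43 = 0.57.
Economy A: TFP = 4.1 − 3.01 + 1.083 = 2.173%.
Economy B: TFP = 9.7 − 5.977 − 1.368 = 2.355%.
Difference = 2.173 − (2.355) = -0.182 pp.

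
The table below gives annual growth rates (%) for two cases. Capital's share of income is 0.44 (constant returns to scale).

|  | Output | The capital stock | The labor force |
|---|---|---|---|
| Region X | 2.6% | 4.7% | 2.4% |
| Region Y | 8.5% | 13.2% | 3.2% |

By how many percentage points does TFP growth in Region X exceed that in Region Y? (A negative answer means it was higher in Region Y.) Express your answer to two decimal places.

Labor's share = 1 − 0.44 = 0.56.
Region X: TFP = 2.6 − 2.068 − 1.344 = -0.812%.
Region Y: TFP = 8.5 − 5.808 − 1.792 = 0.9%.
Difference = -0.812 − (0.9) = -1.712 pp.

-1.71 percentage points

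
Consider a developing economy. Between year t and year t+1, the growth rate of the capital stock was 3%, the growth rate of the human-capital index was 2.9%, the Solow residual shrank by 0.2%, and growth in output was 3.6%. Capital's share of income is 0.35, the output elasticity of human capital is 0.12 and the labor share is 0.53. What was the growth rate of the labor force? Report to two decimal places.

Labor's share = 1 − 0.35 − 0.12 = 0.53.
gY = gA + 0.35×3 + 0.12×2.9 + 0.53×g.
0.53×g = 3.6 + 0.2 − 1.398 = 2.402.
g = 2.402 / 0.53 = 4.5321%.

4.53%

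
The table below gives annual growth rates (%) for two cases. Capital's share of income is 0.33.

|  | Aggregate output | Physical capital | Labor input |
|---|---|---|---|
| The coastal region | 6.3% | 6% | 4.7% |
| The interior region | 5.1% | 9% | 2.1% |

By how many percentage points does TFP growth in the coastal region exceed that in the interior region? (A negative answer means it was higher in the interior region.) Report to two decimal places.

0.45 percentage points

Labor's share = 1 − 0.33 = 0.67.
The coastal region: TFP = 6.3 − 1.98 − 3.149 = 1.171%.
The interior region: TFP = 5.1 − 2.97 − 1.407 = 0.723%.
Difference = 1.171 − (0.723) = 0.448 pp.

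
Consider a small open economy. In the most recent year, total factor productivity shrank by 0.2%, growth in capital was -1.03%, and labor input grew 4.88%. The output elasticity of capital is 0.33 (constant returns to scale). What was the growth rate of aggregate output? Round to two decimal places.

Labor's share = 1 − 0.33 = 0.67.
Capital: 0.33 × (-1.03) = -0.3399 pp.
Labor input: 0.67 × 4.88 = 3.2696 pp.
Output growth = -0.2 + 2.9297 = 2.7297%.

2.73%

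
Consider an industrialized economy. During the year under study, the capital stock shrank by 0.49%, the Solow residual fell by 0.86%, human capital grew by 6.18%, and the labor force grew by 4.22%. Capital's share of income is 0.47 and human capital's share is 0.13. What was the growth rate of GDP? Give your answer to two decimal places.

1.40%

Labor's share = 1 − 0.47 − 0.13 = 0.4.
The capital stock: 0.47 × (-0.49) = -0.2303 pp.
Human capital: 0.13 × 6.18 = 0.8034 pp.
The labor force: 0.4 × 4.22 = 1.688 pp.
Output growth = -0.86 + 2.2611 = 1.4011%.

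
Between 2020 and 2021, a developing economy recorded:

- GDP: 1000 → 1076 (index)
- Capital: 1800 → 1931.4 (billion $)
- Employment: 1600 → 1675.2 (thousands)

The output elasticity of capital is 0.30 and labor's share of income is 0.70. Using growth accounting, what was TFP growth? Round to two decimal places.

GDP growth = (1076 − 1000) / 1000 = 7.6%.
Capital growth = (1931.4 − 1800) / 1800 = 7.3%.
Employment growth = (1675.2 − 1600) / 1600 = 4.7%.
Labor's share = 1 − 0.3 = 0.7.
Capital: 0.3 × 7.3 = 2.19 pp.
Employment: 0.7 × 4.7 = 3.29 pp.
TFP growth = 7.6 − 5.48 = 2.12%.

TFP grew 2.12%.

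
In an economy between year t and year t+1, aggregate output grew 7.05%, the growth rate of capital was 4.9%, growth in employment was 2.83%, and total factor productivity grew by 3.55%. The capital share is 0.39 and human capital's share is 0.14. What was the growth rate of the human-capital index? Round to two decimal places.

Labor's share = 1 − 0.39 − 0.14 = 0.47.
gY = gA + 0.39×4.9 + 0.47×2.83 + 0.14×g.
0.14×g = 7.05 − 3.55 − 3.2411 = 0.2589.
g = 0.2589 / 0.14 = 1.8493%.

1.85%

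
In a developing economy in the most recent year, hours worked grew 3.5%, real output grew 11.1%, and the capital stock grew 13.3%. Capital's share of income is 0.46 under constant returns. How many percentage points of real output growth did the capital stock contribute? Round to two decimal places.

Contribution = share × growth = 0.46 × 13.3 = 6.118 pp.

6.12 pp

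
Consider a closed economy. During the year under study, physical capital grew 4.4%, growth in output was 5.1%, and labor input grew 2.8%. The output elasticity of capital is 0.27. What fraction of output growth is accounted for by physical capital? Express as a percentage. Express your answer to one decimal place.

Physical capital contributed 0.27 × 4.4 = 1.188 pp.
Share of growth = 1.188 / 5.1 × 100 = 23.294%.

23.3%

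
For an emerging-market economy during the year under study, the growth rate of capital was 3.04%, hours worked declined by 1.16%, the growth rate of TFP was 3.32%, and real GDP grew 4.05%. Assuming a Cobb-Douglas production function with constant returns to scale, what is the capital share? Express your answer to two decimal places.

The capital share is 0.45.

gY = gA + α·gK + (1−α)·gL, so gY − gA − gL = α(gK − gL).
4.05 − 3.32 + 1.16 = α × (3.04 − (-1.16)).
1.89 = 4.2 α, so α = 0.45.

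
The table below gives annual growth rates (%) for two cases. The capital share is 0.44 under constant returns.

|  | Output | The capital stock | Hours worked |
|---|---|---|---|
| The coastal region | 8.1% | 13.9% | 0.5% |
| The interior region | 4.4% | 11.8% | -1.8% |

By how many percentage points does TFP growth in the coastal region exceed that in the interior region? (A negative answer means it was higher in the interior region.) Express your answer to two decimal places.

1.49 percentage points

Labor's share = 1 − 0.44 = 0.56.
The coastal region: TFP = 8.1 − 6.116 − 0.28 = 1.704%.
The interior region: TFP = 4.4 − 5.192 + 1.008 = 0.216%.
Difference = 1.704 − (0.216) = 1.488 pp.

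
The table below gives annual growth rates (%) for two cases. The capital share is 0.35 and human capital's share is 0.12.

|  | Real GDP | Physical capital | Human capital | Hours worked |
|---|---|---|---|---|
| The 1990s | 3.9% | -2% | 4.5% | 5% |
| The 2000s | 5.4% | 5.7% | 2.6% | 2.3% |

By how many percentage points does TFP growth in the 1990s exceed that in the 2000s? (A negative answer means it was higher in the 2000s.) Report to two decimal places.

-0.46 percentage points

Labor's share = 1 − 0.35 − 0.12 = 0.53.
The 1990s: TFP = 3.9 + 0.7 − 0.54 − 2.65 = 1.41%.
The 2000s: TFP = 5.4 − 1.995 − 0.312 − 1.219 = 1.874%.
Difference = 1.41 − (1.874) = -0.464 pp.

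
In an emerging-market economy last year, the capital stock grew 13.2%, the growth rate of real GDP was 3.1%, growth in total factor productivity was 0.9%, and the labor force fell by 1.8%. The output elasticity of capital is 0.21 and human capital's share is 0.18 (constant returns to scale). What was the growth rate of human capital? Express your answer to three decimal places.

Labor's share = 1 − 0.21 − 0.18 = 0.61.
gY = gA + 0.21×13.2 + 0.61×(-1.8) + 0.18×g.
0.18×g = 3.1 − 0.9 − 1.674 = 0.526.
g = 0.526 / 0.18 = 2.92222%.

2.922%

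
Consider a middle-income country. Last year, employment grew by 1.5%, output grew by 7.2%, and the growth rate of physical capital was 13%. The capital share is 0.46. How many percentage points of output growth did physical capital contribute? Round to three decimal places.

Contribution = share × growth = 0.46 × 13 = 5.98 pp.

5.980 percentage points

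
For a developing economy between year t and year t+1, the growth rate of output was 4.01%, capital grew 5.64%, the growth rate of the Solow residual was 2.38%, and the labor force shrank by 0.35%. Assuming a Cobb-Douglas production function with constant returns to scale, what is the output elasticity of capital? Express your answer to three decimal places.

The output elasticity of capital is 0.331.

gY = gA + α·gK + (1−α)·gL, so gY − gA − gL = α(gK − gL).
4.01 − 2.38 + 0.35 = α × (5.64 − (-0.35)).
1.98 = 5.99 α, so α = 0.33055.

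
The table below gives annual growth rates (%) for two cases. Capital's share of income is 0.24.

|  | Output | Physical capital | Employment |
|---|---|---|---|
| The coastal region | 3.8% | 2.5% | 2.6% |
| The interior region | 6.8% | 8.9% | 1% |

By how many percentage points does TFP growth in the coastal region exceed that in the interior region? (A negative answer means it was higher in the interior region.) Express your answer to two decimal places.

-2.68 percentage points

Labor's share = 1 − 0.24 = 0.76.
The coastal region: TFP = 3.8 − 0.6 − 1.976 = 1.224%.
The interior region: TFP = 6.8 − 2.136 − 0.76 = 3.904%.
Difference = 1.224 − (3.904) = -2.68 pp.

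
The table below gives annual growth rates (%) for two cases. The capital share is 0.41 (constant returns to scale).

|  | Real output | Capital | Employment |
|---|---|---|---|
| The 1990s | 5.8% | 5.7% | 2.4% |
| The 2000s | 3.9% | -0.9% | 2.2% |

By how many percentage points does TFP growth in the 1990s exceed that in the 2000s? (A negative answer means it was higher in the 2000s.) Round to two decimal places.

-0.92 percentage points

Labor's share = 1 − 0.41 = 0.59.
The 1990s: TFP = 5.8 − 2.337 − 1.416 = 2.047%.
The 2000s: TFP = 3.9 + 0.369 − 1.298 = 2.971%.
Difference = 2.047 − (2.971) = -0.924 pp.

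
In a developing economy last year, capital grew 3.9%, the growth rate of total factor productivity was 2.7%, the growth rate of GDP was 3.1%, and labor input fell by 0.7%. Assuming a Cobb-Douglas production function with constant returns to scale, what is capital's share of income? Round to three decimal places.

0.239

gY = gA + α·gK + (1−α)·gL, so gY − gA − gL = α(gK − gL).
3.1 − 2.7 + 0.7 = α × (3.9 − (-0.7)).
1.1 = 4.6 α, so α = 0.23913.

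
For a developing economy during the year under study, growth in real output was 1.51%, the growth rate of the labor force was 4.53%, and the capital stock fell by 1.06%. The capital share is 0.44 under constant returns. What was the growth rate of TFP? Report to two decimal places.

Labor's share = 1 − 0.44 = 0.56.
The capital stock: 0.44 × (-1.06) = -0.4664 pp.
The labor force: 0.56 × 4.53 = 2.5368 pp.
TFP growth = 1.51 − 2.0704 = -0.5604%.

-0.56%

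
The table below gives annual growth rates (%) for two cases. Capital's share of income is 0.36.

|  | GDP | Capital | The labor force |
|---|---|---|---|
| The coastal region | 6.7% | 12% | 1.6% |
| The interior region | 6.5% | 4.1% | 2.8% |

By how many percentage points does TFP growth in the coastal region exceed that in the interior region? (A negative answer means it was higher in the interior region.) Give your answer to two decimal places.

Labor's share = 1 − 0.36 = 0.64.
The coastal region: TFP = 6.7 − 4.32 − 1.024 = 1.356%.
The interior region: TFP = 6.5 − 1.476 − 1.792 = 3.232%.
Difference = 1.356 − (3.232) = -1.876 pp.

-1.88 percentage points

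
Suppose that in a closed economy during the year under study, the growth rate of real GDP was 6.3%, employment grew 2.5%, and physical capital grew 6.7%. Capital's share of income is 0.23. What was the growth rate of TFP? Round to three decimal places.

2.834%

Labor's share = 1 − 0.23 = 0.77.
Physical capital: 0.23 × 6.7 = 1.541 pp.
Employment: 0.77 × 2.5 = 1.925 pp.
TFP growth = 6.3 − 3.466 = 2.834%.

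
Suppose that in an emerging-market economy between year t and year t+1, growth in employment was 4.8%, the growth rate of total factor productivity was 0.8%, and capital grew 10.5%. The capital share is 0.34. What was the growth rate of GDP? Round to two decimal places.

Labor's share = 1 − 0.34 = 0.66.
Capital: 0.34 × 10.5 = 3.57 pp.
Employment: 0.66 × 4.8 = 3.168 pp.
Output growth = 0.8 + 6.738 = 7.538%.

GDP grew 7.54%.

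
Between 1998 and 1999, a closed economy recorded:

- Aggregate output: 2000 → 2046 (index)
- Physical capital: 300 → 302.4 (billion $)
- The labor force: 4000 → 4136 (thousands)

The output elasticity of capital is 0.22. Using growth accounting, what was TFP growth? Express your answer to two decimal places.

-0.53%

Aggregate output growth = (2046 − 2000) / 2000 = 2.3%.
Physical capital growth = (302.4 − 300) / 300 = 0.8%.
The labor force growth = (4136 − 4000) / 4000 = 3.4%.
Labor's share = 1 − 0.22 = 0.78.
Physical capital: 0.22 × 0.8 = 0.176 pp.
The labor force: 0.78 × 3.4 = 2.652 pp.
TFP growth = 2.3 − 2.828 = -0.528%.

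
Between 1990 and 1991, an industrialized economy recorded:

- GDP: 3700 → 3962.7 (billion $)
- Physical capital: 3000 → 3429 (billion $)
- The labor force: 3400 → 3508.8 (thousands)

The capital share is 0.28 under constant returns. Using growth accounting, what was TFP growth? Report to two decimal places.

TFP growth was 0.79%.

GDP growth = (3962.7 − 3700) / 3700 = 7.1%.
Physical capital growth = (3429 − 3000) / 3000 = 14.3%.
The labor force growth = (3508.8 − 3400) / 3400 = 3.2%.
Labor's share = 1 − 0.28 = 0.72.
Physical capital: 0.28 × 14.3 = 4.004 pp.
The labor force: 0.72 × 3.2 = 2.304 pp.
TFP growth = 7.1 − 6.308 = 0.792%.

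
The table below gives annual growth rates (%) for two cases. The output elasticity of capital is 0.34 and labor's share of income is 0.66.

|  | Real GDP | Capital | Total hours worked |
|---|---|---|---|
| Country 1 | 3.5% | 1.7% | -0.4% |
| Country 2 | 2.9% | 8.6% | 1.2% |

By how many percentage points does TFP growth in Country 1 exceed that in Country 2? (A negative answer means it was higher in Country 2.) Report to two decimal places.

4.00 percentage points

Labor's share = 1 − 0.34 = 0.66.
Country 1: TFP = 3.5 − 0.578 + 0.264 = 3.186%.
Country 2: TFP = 2.9 − 2.924 − 0.792 = -0.816%.
Difference = 3.186 − (-0.816) = 4.002 pp.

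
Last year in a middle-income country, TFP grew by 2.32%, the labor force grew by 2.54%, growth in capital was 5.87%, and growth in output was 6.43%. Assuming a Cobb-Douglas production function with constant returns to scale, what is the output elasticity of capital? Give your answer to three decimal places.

0.471

gY = gA + α·gK + (1−α)·gL, so gY − gA − gL = α(gK − gL).
6.43 − 2.32 − 2.54 = α × (5.87 − 2.54).
1.57 = 3.33 α, so α = 0.47147.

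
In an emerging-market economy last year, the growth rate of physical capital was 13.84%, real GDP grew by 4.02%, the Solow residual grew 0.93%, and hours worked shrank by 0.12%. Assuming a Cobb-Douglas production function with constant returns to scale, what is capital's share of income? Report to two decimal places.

α = 0.23

gY = gA + α·gK + (1−α)·gL, so gY − gA − gL = α(gK − gL).
4.02 − 0.93 + 0.12 = α × (13.84 − (-0.12)).
3.21 = 13.96 α, so α = 0.2299.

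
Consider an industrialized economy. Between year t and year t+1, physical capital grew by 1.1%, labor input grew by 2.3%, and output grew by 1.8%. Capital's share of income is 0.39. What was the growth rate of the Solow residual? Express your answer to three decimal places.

Labor's share = 1 − 0.39 = 0.61.
Physical capital: 0.39 × 1.1 = 0.429 pp.
Labor input: 0.61 × 2.3 = 1.403 pp.
TFP growth = 1.8 − 1.832 = -0.032%.

-0.032%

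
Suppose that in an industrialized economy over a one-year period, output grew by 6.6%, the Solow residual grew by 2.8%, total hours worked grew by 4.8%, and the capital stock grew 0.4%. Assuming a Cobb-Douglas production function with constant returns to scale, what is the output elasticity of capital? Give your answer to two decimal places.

gY = gA + α·gK + (1−α)·gL, so gY − gA − gL = α(gK − gL).
6.6 − 2.8 − 4.8 = α × (0.4 − 4.8).
-1 = -4.4 α, so α = 0.2273.

The output elasticity of capital is 0.23.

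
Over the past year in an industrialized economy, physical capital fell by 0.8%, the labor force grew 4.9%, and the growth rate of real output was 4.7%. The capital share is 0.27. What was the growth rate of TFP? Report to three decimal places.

Labor's share = 1 − 0.27 = 0.73.
Physical capital: 0.27 × (-0.8) = -0.216 pp.
The labor force: 0.73 × 4.9 = 3.577 pp.
TFP growth = 4.7 − 3.361 = 1.339%.

1.339%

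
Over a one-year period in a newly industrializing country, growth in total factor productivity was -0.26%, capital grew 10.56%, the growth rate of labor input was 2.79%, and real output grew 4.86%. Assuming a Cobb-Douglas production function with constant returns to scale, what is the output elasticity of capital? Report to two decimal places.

The output elasticity of capital is 0.30.

gY = gA + α·gK + (1−α)·gL, so gY − gA − gL = α(gK − gL).
4.86 + 0.26 − 2.79 = α × (10.56 − 2.79).
2.33 = 7.77 α, so α = 0.2999.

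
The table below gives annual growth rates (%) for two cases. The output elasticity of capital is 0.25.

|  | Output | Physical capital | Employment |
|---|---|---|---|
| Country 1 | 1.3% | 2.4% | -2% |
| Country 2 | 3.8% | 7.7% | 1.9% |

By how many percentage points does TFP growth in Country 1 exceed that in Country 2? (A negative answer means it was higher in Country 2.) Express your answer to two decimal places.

Labor's share = 1 − 0.25 = 0.75.
Country 1: TFP = 1.3 − 0.6 + 1.5 = 2.2%.
Country 2: TFP = 3.8 − 1.925 − 1.425 = 0.45%.
Difference = 2.2 − (0.45) = 1.75 pp.

1.75 percentage points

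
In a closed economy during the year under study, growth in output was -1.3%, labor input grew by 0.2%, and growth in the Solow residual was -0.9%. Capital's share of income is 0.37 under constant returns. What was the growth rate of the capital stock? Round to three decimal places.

-1.422%

Labor's share = 1 − 0.37 = 0.63.
gY = gA + 0.63×0.2 + 0.37×g.
0.37×g = -1.3 + 0.9 − 0.126 = -0.526.
g = -0.526 / 0.37 = -1.42162%.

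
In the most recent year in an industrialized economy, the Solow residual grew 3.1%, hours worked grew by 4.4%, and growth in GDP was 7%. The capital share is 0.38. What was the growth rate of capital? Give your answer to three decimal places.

Labor's share = 1 − 0.38 = 0.62.
gY = gA + 0.62×4.4 + 0.38×g.
0.38×g = 7 − 3.1 − 2.728 = 1.172.
g = 1.172 / 0.38 = 3.08421%.

3.084%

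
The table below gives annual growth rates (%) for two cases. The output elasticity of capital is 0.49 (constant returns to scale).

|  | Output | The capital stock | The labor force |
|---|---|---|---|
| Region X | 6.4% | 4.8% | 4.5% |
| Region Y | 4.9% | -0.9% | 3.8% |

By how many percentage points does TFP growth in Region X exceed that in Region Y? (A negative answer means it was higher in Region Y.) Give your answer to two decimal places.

Labor's share = 1 − 0.49 = 0.51.
Region X: TFP = 6.4 − 2.352 − 2.295 = 1.753%.
Region Y: TFP = 4.9 + 0.441 − 1.938 = 3.403%.
Difference = 1.753 − (3.403) = -1.65 pp.

-1.65 percentage points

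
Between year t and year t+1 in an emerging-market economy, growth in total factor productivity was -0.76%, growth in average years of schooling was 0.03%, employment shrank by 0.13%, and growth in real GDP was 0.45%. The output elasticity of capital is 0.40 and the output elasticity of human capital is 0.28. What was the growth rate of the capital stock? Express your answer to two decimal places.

Labor's share = 1 − 0.4 − 0.28 = 0.32.
gY = gA + 0.28×0.03 + 0.32×(-0.13) + 0.4×g.
0.4×g = 0.45 + 0.76 + 0.0332 = 1.2432.
g = 1.2432 / 0.4 = 3.108%.

The capital stock grew 3.11%.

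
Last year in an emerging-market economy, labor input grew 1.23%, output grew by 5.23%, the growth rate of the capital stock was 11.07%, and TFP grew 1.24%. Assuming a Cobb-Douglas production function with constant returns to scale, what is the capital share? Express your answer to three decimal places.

The capital share is 0.280.

gY = gA + α·gK + (1−α)·gL, so gY − gA − gL = α(gK − gL).
5.23 − 1.24 − 1.23 = α × (11.07 − 1.23).
2.76 = 9.84 α, so α = 0.28049.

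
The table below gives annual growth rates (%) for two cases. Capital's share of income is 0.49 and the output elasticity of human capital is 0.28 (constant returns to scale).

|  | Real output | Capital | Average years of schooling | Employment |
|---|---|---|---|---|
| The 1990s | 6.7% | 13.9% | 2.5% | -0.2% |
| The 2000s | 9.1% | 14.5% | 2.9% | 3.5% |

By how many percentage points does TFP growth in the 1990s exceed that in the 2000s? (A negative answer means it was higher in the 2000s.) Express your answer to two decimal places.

Labor's share = 1 − 0.49 − 0.28 = 0.23.
The 1990s: TFP = 6.7 − 6.811 − 0.7 + 0.046 = -0.765%.
The 2000s: TFP = 9.1 − 7.105 − 0.812 − 0.805 = 0.378%.
Difference = -0.765 − (0.378) = -1.143 pp.

-1.14 percentage points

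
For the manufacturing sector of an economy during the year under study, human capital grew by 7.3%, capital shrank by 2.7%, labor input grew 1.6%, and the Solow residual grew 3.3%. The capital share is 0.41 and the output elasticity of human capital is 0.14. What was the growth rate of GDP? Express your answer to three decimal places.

3.935%

Labor's share = 1 − 0.41 − 0.14 = 0.45.
Capital: 0.41 × (-2.7) = -1.107 pp.
Human capital: 0.14 × 7.3 = 1.022 pp.
Labor input: 0.45 × 1.6 = 0.72 pp.
Output growth = 3.3 + 0.635 = 3.935%.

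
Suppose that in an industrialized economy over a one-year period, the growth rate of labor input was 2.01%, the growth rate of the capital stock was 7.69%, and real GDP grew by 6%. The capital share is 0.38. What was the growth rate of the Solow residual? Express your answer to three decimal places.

Labor's share = 1 − 0.38 = 0.62.
The capital stock: 0.38 × 7.69 = 2.9222 pp.
Labor input: 0.62 × 2.01 = 1.2462 pp.
TFP growth = 6 − 4.1684 = 1.8316%.

1.832%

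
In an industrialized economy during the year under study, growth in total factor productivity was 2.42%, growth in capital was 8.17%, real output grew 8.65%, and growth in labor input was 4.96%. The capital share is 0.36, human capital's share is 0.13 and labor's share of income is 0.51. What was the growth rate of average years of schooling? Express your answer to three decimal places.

5.840%

Labor's share = 1 − 0.36 − 0.13 = 0.51.
gY = gA + 0.36×8.17 + 0.51×4.96 + 0.13×g.
0.13×g = 8.65 − 2.42 − 5.4708 = 0.7592.
g = 0.7592 / 0.13 = 5.84%.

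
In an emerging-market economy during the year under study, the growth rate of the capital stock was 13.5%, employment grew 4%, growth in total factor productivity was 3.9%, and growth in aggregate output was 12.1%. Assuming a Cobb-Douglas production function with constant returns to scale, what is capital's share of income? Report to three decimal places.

gY = gA + α·gK + (1−α)·gL, so gY − gA − gL = α(gK − gL).
12.1 − 3.9 − 4 = α × (13.5 − 4).
4.2 = 9.5 α, so α = 0.44211.

α = 0.442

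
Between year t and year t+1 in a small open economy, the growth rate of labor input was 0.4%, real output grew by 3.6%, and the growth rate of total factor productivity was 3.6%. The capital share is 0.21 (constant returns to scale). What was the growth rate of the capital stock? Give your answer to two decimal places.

Labor's share = 1 − 0.21 = 0.79.
gY = gA + 0.79×0.4 + 0.21×g.
0.21×g = 3.6 − 3.6 − 0.316 = -0.316.
g = -0.316 / 0.21 = -1.5048%.

-1.50%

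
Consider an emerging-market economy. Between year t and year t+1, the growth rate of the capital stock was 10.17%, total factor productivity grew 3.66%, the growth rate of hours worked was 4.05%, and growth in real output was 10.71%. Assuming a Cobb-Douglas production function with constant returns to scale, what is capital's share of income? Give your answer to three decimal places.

α = 0.490

gY = gA + α·gK + (1−α)·gL, so gY − gA − gL = α(gK − gL).
10.71 − 3.66 − 4.05 = α × (10.17 − 4.05).
3 = 6.12 α, so α = 0.4902.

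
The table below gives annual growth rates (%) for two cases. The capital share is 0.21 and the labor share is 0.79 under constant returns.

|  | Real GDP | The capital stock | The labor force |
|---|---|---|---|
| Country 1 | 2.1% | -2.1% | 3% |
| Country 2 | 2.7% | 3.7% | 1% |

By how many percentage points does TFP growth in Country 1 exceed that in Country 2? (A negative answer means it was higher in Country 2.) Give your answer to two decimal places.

Labor's share = 1 − 0.21 = 0.79.
Country 1: TFP = 2.1 + 0.441 − 2.37 = 0.171%.
Country 2: TFP = 2.7 − 0.777 − 0.79 = 1.133%.
Difference = 0.171 − (1.133) = -0.962 pp.

-0.96 percentage points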